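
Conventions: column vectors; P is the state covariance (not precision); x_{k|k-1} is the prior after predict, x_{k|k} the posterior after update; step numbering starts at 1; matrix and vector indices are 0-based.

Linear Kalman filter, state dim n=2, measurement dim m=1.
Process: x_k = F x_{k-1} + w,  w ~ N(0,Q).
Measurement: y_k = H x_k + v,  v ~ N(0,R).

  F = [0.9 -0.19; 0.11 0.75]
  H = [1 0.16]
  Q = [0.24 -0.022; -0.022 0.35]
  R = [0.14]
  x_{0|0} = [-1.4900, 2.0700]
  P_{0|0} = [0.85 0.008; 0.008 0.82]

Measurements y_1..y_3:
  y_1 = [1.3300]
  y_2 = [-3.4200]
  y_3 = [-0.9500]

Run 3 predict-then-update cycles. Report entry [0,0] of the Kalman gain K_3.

K[0,0] = 0.7560

step 1: x^-=[-1.7343, 1.3886]  P^-=[0.9554 -0.0495; -0.0495 0.8229]  S=[1.1006]  K=[0.8608; 0.0747]  nu=[2.8421]  x^+=[0.7123, 1.6008]  P^+=[0.1398 -0.1202; -0.1202 0.8167]
step 2: x^-=[0.3369, 1.2790]  P^-=[0.4238 -0.2032; -0.2032 0.7913]  S=[0.5190]  K=[0.7539; -0.1475]  nu=[-3.9616]  x^+=[-2.6496, 1.8635]  P^+=[0.1288 -0.1454; -0.1454 0.7800]
step 3: x^-=[-2.7387, 1.1062]  P^-=[0.4222 -0.2155; -0.2155 0.7663]  S=[0.5129]  K=[0.7560; -0.1812]  nu=[1.6117]  x^+=[-1.5202, 0.8142]  P^+=[0.1291 -0.1453; -0.1453 0.7495]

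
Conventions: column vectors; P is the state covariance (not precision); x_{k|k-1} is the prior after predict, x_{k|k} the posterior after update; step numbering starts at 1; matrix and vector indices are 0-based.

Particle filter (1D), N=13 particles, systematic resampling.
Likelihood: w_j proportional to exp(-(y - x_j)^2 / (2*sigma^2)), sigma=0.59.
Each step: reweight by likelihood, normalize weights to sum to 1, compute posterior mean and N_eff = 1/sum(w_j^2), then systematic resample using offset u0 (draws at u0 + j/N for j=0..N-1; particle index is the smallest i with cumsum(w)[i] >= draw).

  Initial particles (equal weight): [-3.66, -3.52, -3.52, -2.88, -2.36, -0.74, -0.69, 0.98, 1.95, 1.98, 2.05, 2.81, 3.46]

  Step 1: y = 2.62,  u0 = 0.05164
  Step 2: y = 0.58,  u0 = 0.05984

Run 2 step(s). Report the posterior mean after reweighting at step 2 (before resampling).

step 1: w=[0.0000, 0.0000, 0.0000, 0.0000, 0.0000, 0.0000, 0.0000, 0.0069, 0.1726, 0.1826, 0.2062, 0.3123, 0.1194]  mean=2.4182  Neff=4.5981  idx=[8, 8, 9, 9, 9, 10, 10, 11, 11, 11, 11, 12, 12]
step 2: w=[0.1656, 0.1656, 0.1469, 0.1469, 0.1469, 0.1101, 0.1101, 0.0019, 0.0019, 0.0019, 0.0019, 0.0000, 0.0000]  mean=1.9920  Neff=6.9506  idx=[0, 0, 1, 1, 2, 2, 3, 3, 4, 4, 5, 6, 6]

post_mean = 1.9920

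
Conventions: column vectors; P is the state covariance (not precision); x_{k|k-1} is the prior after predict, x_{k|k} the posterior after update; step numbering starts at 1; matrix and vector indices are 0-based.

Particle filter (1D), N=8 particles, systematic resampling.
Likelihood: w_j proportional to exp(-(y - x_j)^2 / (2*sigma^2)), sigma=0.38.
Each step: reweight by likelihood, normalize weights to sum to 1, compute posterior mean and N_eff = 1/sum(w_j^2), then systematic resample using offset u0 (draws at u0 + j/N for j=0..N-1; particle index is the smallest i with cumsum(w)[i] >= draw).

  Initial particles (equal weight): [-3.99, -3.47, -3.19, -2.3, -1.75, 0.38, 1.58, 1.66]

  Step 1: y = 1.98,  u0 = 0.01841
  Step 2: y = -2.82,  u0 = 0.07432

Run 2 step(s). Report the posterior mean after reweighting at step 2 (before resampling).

post_mean = 1.5863

step 1: w=[0.0000, 0.0000, 0.0000, 0.0000, 0.0000, 0.0001, 0.4503, 0.5496]  mean=1.6238  Neff=1.9809  idx=[6, 6, 6, 6, 7, 7, 7, 7]
step 2: w=[0.2303, 0.2303, 0.2303, 0.2303, 0.0197, 0.0197, 0.0197, 0.0197]  mean=1.5863  Neff=4.6786  idx=[0, 0, 1, 1, 2, 3, 3, 5]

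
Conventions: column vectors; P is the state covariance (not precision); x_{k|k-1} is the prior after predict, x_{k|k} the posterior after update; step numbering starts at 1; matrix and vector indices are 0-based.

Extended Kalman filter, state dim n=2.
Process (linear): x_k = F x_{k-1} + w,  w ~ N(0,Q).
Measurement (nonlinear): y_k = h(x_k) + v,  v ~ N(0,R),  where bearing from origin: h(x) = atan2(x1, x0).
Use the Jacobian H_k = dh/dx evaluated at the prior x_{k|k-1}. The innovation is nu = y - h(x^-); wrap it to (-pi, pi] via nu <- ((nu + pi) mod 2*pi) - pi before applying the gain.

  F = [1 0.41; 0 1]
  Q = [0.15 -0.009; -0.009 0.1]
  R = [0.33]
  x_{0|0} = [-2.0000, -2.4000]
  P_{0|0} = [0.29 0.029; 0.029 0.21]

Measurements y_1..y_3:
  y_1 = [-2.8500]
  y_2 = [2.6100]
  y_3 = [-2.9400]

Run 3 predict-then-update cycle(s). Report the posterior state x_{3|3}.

x_post = [-5.0578, -2.1617]

step 1: x^-=[-2.9840, -2.4000]  P^-=[0.4991 0.1061; 0.1061 0.3100]  H_jac=[0.1637 -0.2035]  S=[0.3491]  K=[0.1721; -0.1309]  nu=[-0.3858]  x^+=[-3.0504, -2.3495]  P^+=[0.4887 0.1140; 0.1140 0.3040]
step 2: x^-=[-4.0137, -2.3495]  P^-=[0.7833 0.2296; 0.2296 0.4040]  H_jac=[0.1086 -0.1856]  S=[0.3439]  K=[0.1235; -0.1455]  nu=[-1.0612]  x^+=[-4.1448, -2.1951]  P^+=[0.7781 0.2358; 0.2358 0.3967]
step 3: x^-=[-5.0448, -2.1951]  P^-=[1.1881 0.3895; 0.3895 0.4967]  H_jac=[0.0725 -0.1667]  S=[0.3406]  K=[0.0624; -0.1601]  nu=[-0.2088]  x^+=[-5.0578, -2.1617]  P^+=[1.1868 0.3929; 0.3929 0.4880]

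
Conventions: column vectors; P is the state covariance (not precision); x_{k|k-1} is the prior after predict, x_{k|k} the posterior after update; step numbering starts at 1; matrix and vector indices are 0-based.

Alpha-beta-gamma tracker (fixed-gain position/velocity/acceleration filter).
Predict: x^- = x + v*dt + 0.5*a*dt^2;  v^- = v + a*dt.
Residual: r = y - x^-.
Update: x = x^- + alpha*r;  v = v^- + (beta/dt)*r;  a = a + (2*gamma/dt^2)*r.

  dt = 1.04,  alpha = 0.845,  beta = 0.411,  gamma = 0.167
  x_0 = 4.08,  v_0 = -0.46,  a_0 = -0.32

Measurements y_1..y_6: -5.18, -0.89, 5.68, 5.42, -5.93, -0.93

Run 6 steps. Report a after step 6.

a_post = -1.2360

step 1: x_pred=3.4285  r=-8.6085  x^+=-3.8457  v^+=-4.1948  a^+=-2.9783
step 2: x_pred=-9.8190  r=8.9290  x^+=-2.2740  v^+=-3.7636  a^+=-0.2210
step 3: x_pred=-6.3077  r=11.9877  x^+=3.8219  v^+=0.7439  a^+=3.4808
step 4: x_pred=6.4780  r=-1.0580  x^+=5.5840  v^+=3.9458  a^+=3.1541
step 5: x_pred=11.3934  r=-17.3234  x^+=-3.2449  v^+=0.3800  a^+=-2.1954
step 6: x_pred=-4.0370  r=3.1070  x^+=-1.4116  v^+=-0.6754  a^+=-1.2360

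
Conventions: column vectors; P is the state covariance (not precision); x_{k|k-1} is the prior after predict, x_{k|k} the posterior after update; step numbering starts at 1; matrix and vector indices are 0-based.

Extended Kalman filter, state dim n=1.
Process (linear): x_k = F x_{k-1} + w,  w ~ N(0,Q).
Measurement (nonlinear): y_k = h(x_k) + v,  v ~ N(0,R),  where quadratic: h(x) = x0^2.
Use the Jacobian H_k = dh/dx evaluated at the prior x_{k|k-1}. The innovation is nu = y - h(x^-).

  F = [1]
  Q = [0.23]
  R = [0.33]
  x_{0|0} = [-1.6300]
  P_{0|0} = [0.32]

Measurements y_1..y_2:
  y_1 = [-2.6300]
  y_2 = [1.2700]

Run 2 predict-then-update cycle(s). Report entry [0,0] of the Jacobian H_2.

H_jac[0,0] = -0.1898

step 1: x^-=[-1.6300]  P^-=[0.5500]  H_jac=[-3.2600]  S=[6.1752]  K=[-0.2904]  nu=[-5.2869]  x^+=[-0.0949]  P^+=[0.0294]
step 2: x^-=[-0.0949]  P^-=[0.2594]  H_jac=[-0.1898]  S=[0.3393]  K=[-0.1451]  nu=[1.2610]  x^+=[-0.2779]  P^+=[0.2522]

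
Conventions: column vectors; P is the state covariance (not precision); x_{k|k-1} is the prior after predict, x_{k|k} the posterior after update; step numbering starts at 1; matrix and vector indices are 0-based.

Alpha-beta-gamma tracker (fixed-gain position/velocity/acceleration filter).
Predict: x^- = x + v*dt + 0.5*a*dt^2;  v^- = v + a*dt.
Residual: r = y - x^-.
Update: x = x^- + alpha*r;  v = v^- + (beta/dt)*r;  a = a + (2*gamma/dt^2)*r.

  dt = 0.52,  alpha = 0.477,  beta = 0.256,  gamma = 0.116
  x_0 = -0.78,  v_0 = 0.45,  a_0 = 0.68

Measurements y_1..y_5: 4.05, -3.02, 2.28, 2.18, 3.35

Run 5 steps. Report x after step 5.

step 1: x_pred=-0.4541  r=4.5041  x^+=1.6944  v^+=3.0210  a^+=4.5444
step 2: x_pred=3.8797  r=-6.8997  x^+=0.5885  v^+=1.9873  a^+=-1.3754
step 3: x_pred=1.4360  r=0.8440  x^+=1.8386  v^+=1.6876  a^+=-0.6513
step 4: x_pred=2.6281  r=-0.4481  x^+=2.4144  v^+=1.1284  a^+=-1.0357
step 5: x_pred=2.8611  r=0.4889  x^+=3.0943  v^+=0.8305  a^+=-0.6162

x_post = 3.0943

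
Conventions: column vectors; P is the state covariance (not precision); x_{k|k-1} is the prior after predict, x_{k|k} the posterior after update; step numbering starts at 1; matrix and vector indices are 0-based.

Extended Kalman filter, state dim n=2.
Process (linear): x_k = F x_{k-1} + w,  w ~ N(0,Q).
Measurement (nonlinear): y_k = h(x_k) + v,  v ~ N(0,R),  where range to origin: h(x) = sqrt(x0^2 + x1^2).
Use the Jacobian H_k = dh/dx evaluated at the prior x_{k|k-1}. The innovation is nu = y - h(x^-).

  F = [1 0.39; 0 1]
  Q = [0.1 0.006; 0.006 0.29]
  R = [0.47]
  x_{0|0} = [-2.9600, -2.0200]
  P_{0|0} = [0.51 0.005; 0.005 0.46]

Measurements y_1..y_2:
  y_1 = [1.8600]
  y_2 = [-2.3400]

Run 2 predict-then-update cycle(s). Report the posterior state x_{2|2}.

step 1: x^-=[-3.7478, -2.0200]  P^-=[0.6839 0.1904; 0.1904 0.7500]  H_jac=[-0.8803 -0.4745]  S=[1.3278]  K=[-0.5214; -0.3942]  nu=[-2.3975]  x^+=[-2.4977, -1.0748]  P^+=[0.3229 -0.0825; -0.0825 0.5436]
step 2: x^-=[-2.9169, -1.0748]  P^-=[0.4412 0.1355; 0.1355 0.8336]  H_jac=[-0.9383 -0.3458]  S=[1.0460]  K=[-0.4405; -0.3971]  nu=[-5.4486]  x^+=[-0.5165, 1.0888]  P^+=[0.2382 -0.0475; -0.0475 0.6687]

x_post = [-0.5165, 1.0888]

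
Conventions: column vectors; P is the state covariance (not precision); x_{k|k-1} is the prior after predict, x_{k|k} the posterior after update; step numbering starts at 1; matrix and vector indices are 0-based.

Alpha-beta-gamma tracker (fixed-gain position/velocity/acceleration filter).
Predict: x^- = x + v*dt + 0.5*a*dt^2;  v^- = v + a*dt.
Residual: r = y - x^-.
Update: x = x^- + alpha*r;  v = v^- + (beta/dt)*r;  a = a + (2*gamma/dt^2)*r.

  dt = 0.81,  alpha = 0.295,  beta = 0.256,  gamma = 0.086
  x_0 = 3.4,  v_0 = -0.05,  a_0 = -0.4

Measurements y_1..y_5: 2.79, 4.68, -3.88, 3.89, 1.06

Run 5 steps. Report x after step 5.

x_post = -0.8965

step 1: x_pred=3.2283  r=-0.4383  x^+=3.0990  v^+=-0.5125  a^+=-0.5149
step 2: x_pred=2.5149  r=2.1651  x^+=3.1536  v^+=-0.2453  a^+=0.0527
step 3: x_pred=2.9722  r=-6.8522  x^+=0.9508  v^+=-2.3683  a^+=-1.7437
step 4: x_pred=-1.5395  r=5.4295  x^+=0.0622  v^+=-2.0646  a^+=-0.3203
step 5: x_pred=-1.7152  r=2.7752  x^+=-0.8965  v^+=-1.4470  a^+=0.4073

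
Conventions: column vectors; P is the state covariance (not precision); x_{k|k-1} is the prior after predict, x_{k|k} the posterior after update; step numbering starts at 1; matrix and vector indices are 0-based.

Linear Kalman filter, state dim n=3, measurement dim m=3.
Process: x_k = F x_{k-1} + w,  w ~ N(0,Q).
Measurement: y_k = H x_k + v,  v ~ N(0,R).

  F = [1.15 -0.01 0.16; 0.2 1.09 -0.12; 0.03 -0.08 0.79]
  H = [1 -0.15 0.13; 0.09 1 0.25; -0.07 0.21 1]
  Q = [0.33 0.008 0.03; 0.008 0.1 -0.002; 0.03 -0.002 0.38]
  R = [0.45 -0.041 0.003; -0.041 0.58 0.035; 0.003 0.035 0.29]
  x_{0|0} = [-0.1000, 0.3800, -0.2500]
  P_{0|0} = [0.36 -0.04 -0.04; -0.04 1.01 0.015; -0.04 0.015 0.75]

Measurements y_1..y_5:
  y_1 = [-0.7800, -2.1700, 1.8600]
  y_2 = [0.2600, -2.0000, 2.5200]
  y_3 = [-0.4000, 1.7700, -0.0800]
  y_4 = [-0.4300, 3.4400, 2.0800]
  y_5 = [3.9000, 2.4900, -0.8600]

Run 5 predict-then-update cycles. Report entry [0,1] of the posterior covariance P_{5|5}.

P_post[0,1] = 0.0233

step 1: x^-=[-0.1588, 0.4242, -0.2309]  P^-=[0.8116 0.0222 0.1049; 0.0222 1.3057 -0.1528; 0.1049 -0.1528 0.8513]  S=[1.3319 -0.1009 0.1433; -0.1009 1.8778 0.3626; 0.1433 0.3626 1.1233]  K=[0.6331 0.1122 -0.0700; -0.0814 0.6922 -0.1063; 0.0913 -0.1017 0.7439]  nu=[-0.5276, -2.5222, 1.9907]  x^+=[-0.9153, -1.4905, 1.4584]  P^+=[0.2813 0.0106 0.0030; 0.0106 0.4239 -0.0951; 0.0030 -0.0951 0.2326]
step 2: x^-=[-0.8044, -1.9827, 1.2439]  P^-=[0.7092 0.0599 0.0732; 0.0599 0.6477 -0.1415; 0.0732 -0.1415 0.5403]  S=[1.1894 0.0084 0.1063; 0.0084 1.2105 0.1549; 0.1063 0.1549 0.7909]  K=[0.6011 0.1207 -0.0588; -0.0407 0.5246 -0.1096; 0.0814 -0.0829 0.6444]  nu=[0.6052, -0.2559, 1.6361]  x^+=[-0.5676, -2.3208, 2.3687]  P^+=[0.2676 0.0182 0.0039; 0.0182 0.3203 -0.0795; 0.0039 -0.0795 0.2012]
step 3: x^-=[-0.2505, -2.9274, 2.0399]  P^-=[0.6903 0.0706 0.0684; 0.0706 0.5227 -0.1157; 0.0684 -0.1157 0.5180]  S=[1.1620 0.0364 0.1031; 0.0364 1.0986 0.1495; 0.1031 0.1495 0.7742]  K=[0.5939 0.1246 -0.0580; -0.0254 0.4699 -0.1014; 0.0777 -0.0708 0.6348]  nu=[-0.8538, 4.2100, -1.5227]  x^+=[-0.1446, -0.7730, 0.7088]  P^+=[0.2647 0.0212 0.0034; 0.0212 0.2860 -0.0716; 0.0034 -0.0716 0.1971]
step 4: x^-=[-0.0451, -0.9566, 0.6175]  P^-=[0.6861 0.0756 0.0669; 0.0756 0.4811 -0.1055; 0.0669 -0.1055 0.5142]  S=[1.1545 0.0476 0.1026; 0.0476 1.0626 0.1502; 0.1026 0.1502 0.7729]  K=[0.5920 0.1267 -0.0582; -0.0188 0.4489 -0.0974; 0.0760 -0.0656 0.6332]  nu=[-0.6087, 4.2463, 1.6602]  x^+=[0.0359, 0.7993, 1.3441]  P^+=[0.2640 0.0226 0.0030; 0.0226 0.2728 -0.0683; 0.0030 -0.0683 0.1961]
step 5: x^-=[0.2483, 0.7171, 0.9990]  P^-=[0.6850 0.0780 0.0662; 0.0780 0.4650 -0.1014; 0.0662 -0.1014 0.5131]  S=[1.1519 0.0525 0.1024; 0.0525 1.0490 0.1507; 0.1024 0.1507 0.7728]  K=[0.5914 0.1277 -0.0584; -0.0158 0.4404 -0.0957; 0.0753 -0.0634 0.6328]  nu=[3.6294, 1.5008, -1.9922]  x^+=[2.7027, 1.5112, -0.0836]  P^+=[0.2638 0.0233 0.0029; 0.0233 0.2674 -0.0669; 0.0029 -0.0669 0.1958]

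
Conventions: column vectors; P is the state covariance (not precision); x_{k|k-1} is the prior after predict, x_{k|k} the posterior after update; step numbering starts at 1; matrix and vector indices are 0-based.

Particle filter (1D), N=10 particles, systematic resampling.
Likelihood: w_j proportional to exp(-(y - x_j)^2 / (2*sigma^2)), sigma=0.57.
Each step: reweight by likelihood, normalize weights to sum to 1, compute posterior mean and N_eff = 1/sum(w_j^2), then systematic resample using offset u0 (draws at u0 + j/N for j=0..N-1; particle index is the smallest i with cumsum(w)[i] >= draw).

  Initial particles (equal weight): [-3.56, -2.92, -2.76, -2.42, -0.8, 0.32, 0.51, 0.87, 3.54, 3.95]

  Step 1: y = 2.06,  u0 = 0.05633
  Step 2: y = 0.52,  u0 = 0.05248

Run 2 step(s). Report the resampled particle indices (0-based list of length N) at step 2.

resampled_idx = [0, 1, 1, 2, 3, 4, 5, 5, 6, 7]

step 1: w=[0.0000, 0.0000, 0.0000, 0.0000, 0.0000, 0.0510, 0.1334, 0.6087, 0.1849, 0.0221]  mean=1.3555  Neff=2.3499  idx=[6, 6, 7, 7, 7, 7, 7, 7, 8, 8]
step 2: w=[0.1435, 0.1435, 0.1188, 0.1188, 0.1188, 0.1188, 0.1188, 0.1188, 0.0000, 0.0000]  mean=0.7667  Neff=7.9422  idx=[0, 1, 1, 2, 3, 4, 5, 5, 6, 7]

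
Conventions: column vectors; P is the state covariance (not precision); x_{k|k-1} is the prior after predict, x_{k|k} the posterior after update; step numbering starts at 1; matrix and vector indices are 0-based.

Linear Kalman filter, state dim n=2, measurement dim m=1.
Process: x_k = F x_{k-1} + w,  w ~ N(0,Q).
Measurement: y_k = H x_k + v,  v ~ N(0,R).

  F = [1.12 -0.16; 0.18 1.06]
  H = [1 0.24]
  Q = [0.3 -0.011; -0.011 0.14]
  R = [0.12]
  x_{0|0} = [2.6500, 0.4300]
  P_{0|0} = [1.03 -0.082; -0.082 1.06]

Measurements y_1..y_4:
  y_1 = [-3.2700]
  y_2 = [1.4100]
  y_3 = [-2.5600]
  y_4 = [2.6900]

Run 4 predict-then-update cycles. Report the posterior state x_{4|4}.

step 1: x^-=[2.8992, 0.9328]  P^-=[1.6486 -0.0781; -0.0781 1.3331]  S=[1.8078]  K=[0.9015; 0.1338]  nu=[-6.3931]  x^+=[-2.8643, 0.0776]  P^+=[0.1793 -0.2961; -0.2961 1.3007]
step 2: x^-=[-3.2204, -0.4333]  P^-=[0.6643 -0.5385; -0.5385 1.4943]  S=[0.6119]  K=[0.8744; -0.2940]  nu=[4.7344]  x^+=[0.9195, -1.8250]  P^+=[0.1964 -0.3812; -0.3812 1.4415]
step 3: x^-=[1.3218, -1.7690]  P^-=[0.7199 -0.6575; -0.6575 1.6205]  S=[0.6177]  K=[0.9101; -0.4348]  nu=[-3.4573]  x^+=[-1.8245, -0.2658]  P^+=[0.2083 -0.4131; -0.4131 1.5037]
step 4: x^-=[-2.0010, -0.6102]  P^-=[0.7479 -0.7025; -0.7025 1.6787]  S=[0.6274]  K=[0.9234; -0.4776]  nu=[4.8374]  x^+=[2.4657, -2.9206]  P^+=[0.2130 -0.4259; -0.4259 1.5356]

x_post = [2.4657, -2.9206]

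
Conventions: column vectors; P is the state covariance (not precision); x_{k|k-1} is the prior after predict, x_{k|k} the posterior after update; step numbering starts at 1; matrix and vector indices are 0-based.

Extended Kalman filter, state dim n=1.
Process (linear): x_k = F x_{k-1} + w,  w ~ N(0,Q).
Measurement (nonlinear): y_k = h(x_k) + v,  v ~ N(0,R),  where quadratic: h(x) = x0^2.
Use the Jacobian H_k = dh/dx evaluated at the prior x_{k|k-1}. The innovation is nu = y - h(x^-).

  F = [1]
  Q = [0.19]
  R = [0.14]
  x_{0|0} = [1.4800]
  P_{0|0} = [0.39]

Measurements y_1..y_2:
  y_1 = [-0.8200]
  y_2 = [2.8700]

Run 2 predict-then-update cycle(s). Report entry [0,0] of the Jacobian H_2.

H_jac[0,0] = 0.9805

step 1: x^-=[1.4800]  P^-=[0.5800]  H_jac=[2.9600]  S=[5.2217]  K=[0.3288]  nu=[-3.0104]  x^+=[0.4902]  P^+=[0.0156]
step 2: x^-=[0.4902]  P^-=[0.2056]  H_jac=[0.9805]  S=[0.3376]  K=[0.5970]  nu=[2.6297]  x^+=[2.0601]  P^+=[0.0852]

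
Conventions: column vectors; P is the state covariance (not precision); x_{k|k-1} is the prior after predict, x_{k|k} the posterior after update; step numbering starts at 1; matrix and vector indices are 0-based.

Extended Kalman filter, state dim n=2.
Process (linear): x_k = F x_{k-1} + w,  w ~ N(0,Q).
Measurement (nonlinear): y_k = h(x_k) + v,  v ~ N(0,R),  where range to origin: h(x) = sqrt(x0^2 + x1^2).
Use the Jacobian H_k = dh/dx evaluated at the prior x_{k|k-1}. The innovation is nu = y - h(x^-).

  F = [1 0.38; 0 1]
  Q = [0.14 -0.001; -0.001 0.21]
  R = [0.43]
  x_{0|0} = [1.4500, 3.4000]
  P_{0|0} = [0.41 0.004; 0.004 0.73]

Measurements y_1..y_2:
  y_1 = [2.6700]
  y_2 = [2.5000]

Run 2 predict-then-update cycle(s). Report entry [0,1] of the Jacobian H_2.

H_jac[0,1] = 0.6299

step 1: x^-=[2.7420, 3.4000]  P^-=[0.6585 0.2804; 0.2804 0.9400]  H_jac=[0.6278 0.7784]  S=[1.5331]  K=[0.4120; 0.5921]  nu=[-1.6979]  x^+=[2.0425, 2.3947]  P^+=[0.3982 -0.0936; -0.0936 0.4025]
step 2: x^-=[2.9525, 2.3947]  P^-=[0.5252 0.0584; 0.0584 0.6125]  H_jac=[0.7767 0.6299]  S=[1.0470]  K=[0.4247; 0.4118]  nu=[-1.3015]  x^+=[2.3997, 1.8587]  P^+=[0.3364 -0.1248; -0.1248 0.4350]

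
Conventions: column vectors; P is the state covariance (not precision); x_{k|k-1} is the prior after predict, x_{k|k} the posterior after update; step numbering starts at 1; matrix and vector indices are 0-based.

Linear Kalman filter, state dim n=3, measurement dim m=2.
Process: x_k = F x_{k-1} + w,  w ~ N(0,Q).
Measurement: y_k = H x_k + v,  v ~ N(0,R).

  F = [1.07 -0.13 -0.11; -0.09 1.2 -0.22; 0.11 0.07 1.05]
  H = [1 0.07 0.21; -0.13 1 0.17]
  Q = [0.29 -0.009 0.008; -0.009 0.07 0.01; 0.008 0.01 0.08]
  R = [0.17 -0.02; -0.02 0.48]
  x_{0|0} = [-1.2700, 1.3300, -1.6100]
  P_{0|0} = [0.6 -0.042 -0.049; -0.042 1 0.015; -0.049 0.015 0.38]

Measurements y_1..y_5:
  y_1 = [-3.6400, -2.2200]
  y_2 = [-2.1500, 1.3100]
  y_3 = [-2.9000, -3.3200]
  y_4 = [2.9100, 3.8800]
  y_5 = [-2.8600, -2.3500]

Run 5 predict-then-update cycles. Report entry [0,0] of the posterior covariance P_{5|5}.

P_post[0,0] = 0.1564

step 1: x^-=[-1.3547, 2.0645, -1.7371]  P^-=[1.0221 -0.2585 -0.0335; -0.2585 1.5325 0.0195; -0.0335 0.0195 0.5013]  S=[1.1720 -0.2843; -0.2843 2.1195]  K=[0.8323 -0.0757; 0.0559 0.7479; 0.0774 0.0618]  nu=[-2.0650, -4.1653]  x^+=[-2.7581, -1.1663, -2.1545]  P^+=[0.1623 -0.0172 -0.0861; -0.0172 0.3669 -0.0662; -0.0861 -0.0662 0.4889]
step 2: x^-=[-2.5625, -0.6773, -2.6472]  P^-=[0.5111 -0.0661 -0.1199; -0.0661 0.6586 -0.1480; -0.1199 -0.1480 0.5929]  S=[0.6465 -0.1346; -0.1346 1.1365]  K=[0.7346 -0.0475; 0.0396 0.5696; -0.0151 -0.0296]  nu=[1.0158, 2.1042]  x^+=[-1.9164, 0.5614, -2.7250]  P^+=[0.1503 0.0019 -0.1172; 0.0019 0.2949 -0.1298; -0.1172 -0.1298 0.5919]
step 3: x^-=[-1.8237, 1.4457, -3.0327]  P^-=[0.4976 -0.0128 -0.1568; -0.0128 0.5880 -0.2508; -0.1568 -0.2508 0.6897]  S=[0.6258 -0.1096; -0.1096 1.0213]  K=[0.7370 -0.0229; 0.0560 0.5416; -0.0678 -0.1181]  nu=[-0.5406, -4.4872]  x^+=[-2.1196, -1.0150, -2.4661]  P^+=[0.1534 0.0176 -0.1376; 0.0176 0.2931 -0.1879; -0.1376 -0.1879 0.6744]
step 4: x^-=[-1.8647, -0.4847, -2.8936]  P^-=[0.5009 0.0201 -0.1793; 0.0201 0.6159 -0.3379; -0.1793 -0.3379 0.7676]  S=[0.6253 -0.0952; -0.0952 1.0143]  K=[0.7423 -0.0047; 0.0721 0.5547; -0.0958 -0.1905]  nu=[5.4163, 4.6142]  x^+=[2.1341, 2.4655, -4.2916]  P^+=[0.1556 0.0285 -0.1492; 0.0285 0.3081 -0.2328; -0.1492 -0.2328 0.7286]
step 5: x^-=[2.4351, 3.7107, -4.0988]  P^-=[0.5027 0.0402 -0.1911; 0.0402 0.6610 -0.4024; -0.1911 -0.4024 0.8184]  S=[0.6256 -0.0866; -0.0866 1.0344]  K=[0.7449 0.0066; 0.0827 0.5748; -0.1090 -0.2396]  nu=[-4.6941, -5.0474]  x^+=[-1.0949, 0.4211, -2.3777]  P^+=[0.1564 0.0348 -0.1542; 0.0348 0.3232 -0.2614; -0.1542 -0.2614 0.7561]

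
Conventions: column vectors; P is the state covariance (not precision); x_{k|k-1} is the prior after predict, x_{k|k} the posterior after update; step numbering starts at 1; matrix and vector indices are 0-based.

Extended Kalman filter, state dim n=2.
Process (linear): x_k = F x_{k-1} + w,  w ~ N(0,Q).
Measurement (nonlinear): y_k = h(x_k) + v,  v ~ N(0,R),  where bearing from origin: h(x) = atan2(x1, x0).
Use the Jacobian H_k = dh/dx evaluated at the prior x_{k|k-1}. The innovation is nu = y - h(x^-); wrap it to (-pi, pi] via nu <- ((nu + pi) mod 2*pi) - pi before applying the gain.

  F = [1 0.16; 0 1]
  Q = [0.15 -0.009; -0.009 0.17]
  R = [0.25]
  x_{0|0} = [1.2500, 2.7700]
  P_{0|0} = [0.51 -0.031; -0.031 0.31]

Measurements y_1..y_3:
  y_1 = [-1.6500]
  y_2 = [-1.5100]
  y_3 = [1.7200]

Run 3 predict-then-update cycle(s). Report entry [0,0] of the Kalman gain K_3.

K[0,0] = -0.0404

step 1: x^-=[1.6932, 2.7700]  P^-=[0.6580 0.0096; 0.0096 0.4800]  H_jac=[-0.2628 0.1606]  S=[0.3070]  K=[-0.5582; 0.2429]  nu=[-2.6721]  x^+=[3.1849, 2.1208]  P^+=[0.5623 0.0512; 0.0512 0.4619]
step 2: x^-=[3.5242, 2.1208]  P^-=[0.7406 0.1161; 0.1161 0.6319]  H_jac=[-0.1254 0.2083]  S=[0.2830]  K=[-0.2426; 0.4137]  nu=[-2.0517]  x^+=[4.0219, 1.2721]  P^+=[0.7239 0.1445; 0.1445 0.5835]
step 3: x^-=[4.2254, 1.2721]  P^-=[0.9351 0.2289; 0.2289 0.7535]  H_jac=[-0.0653 0.2170]  S=[0.2830]  K=[-0.0404; 0.5249]  nu=[1.4276]  x^+=[4.1678, 2.0214]  P^+=[0.9346 0.2349; 0.2349 0.6755]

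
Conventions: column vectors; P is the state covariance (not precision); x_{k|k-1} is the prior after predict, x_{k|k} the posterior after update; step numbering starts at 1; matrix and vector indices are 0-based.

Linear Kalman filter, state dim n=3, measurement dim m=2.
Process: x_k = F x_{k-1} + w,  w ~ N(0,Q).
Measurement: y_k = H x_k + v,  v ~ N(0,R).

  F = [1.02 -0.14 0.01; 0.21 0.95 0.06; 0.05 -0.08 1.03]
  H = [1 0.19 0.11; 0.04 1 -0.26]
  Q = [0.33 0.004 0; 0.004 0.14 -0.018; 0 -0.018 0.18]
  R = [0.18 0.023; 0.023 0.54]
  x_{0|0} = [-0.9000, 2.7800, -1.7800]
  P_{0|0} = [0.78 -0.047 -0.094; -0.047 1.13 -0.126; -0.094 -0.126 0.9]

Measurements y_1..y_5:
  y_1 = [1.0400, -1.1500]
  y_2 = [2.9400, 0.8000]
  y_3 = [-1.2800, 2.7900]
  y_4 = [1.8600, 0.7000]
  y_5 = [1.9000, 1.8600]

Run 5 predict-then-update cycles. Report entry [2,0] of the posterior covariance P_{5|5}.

P_post[2,0] = -0.2564

step 1: x^-=[-1.3250, 2.3452, -2.1008]  P^-=[1.1756 -0.0289 -0.0147; -0.0289 1.1620 -0.1848; -0.0147 -0.1848 1.1555]  S=[1.3896 0.2212; 0.2212 1.8761]  K=[0.8551 -0.0891; 0.0213 0.6419; 0.0987 -0.2706]  nu=[2.1505, -3.9884]  x^+=[0.8693, -0.1690, -0.8093]  P^+=[0.1784 -0.0679 -0.1241; -0.0679 0.3824 0.1254; -0.1241 0.1254 1.0164]
step 2: x^-=[0.9022, -0.0266, -0.7766]  P^-=[0.5397 -0.0795 -0.1187; -0.0795 0.4807 0.1104; -0.1187 0.1104 1.2283]  S=[0.7002 0.0577; 0.0577 1.0433]  K=[0.7361 -0.0667; -0.0012 0.4303; 0.0706 -0.2087]  nu=[2.1282, 0.5886]  x^+=[2.4295, 0.2240, -0.7493]  P^+=[0.1614 -0.0672 -0.1605; -0.0672 0.2876 0.2024; -0.1605 0.2024 1.1810]
step 3: x^-=[2.4392, 0.6781, -0.6682]  P^-=[0.5190 -0.0721 -0.1684; -0.0721 0.4032 0.1946; -0.1684 0.1946 1.3858]  S=[0.6740 0.0629; 0.0629 0.9342]  K=[0.7275 -0.0571; 0.0035 0.3741; 0.0487 -0.1878]  nu=[-3.7746, 1.8406]  x^+=[-0.4120, 1.3533, -1.1977]  P^+=[0.1644 -0.0710 -0.1935; -0.0710 0.2723 0.2591; -0.1935 0.2591 1.3524]
step 4: x^-=[-0.6217, 1.1272, -1.3625]  P^-=[0.5221 -0.0748 -0.2093; -0.0748 0.3942 0.2542; -0.2093 0.2542 1.5549]  S=[0.6713 0.0678; 0.0678 0.9063]  K=[0.7278 -0.0539; 0.0055 0.3583; 0.0328 -0.1772]  nu=[2.4174, -0.7566]  x^+=[1.1784, 0.8695, -1.1491]  P^+=[0.1693 -0.0777 -0.2252; -0.0777 0.2775 0.3109; -0.2252 0.3109 1.5265]
step 5: x^-=[1.0687, 1.0046, -1.1942]  P^-=[0.5284 -0.0827 -0.2474; -0.0827 0.4022 0.3080; -0.2474 0.3080 1.7278]  S=[0.6709 0.0698; 0.0698 0.8982]  K=[0.7292 -0.0535; 0.0043 0.3546; 0.0194 -0.1697]  nu=[0.7718, 0.5022]  x^+=[1.6047, 1.1860, -1.2645]  P^+=[0.1745 -0.0858 -0.2564; -0.0858 0.2890 0.3616; -0.2564 0.3616 1.7022]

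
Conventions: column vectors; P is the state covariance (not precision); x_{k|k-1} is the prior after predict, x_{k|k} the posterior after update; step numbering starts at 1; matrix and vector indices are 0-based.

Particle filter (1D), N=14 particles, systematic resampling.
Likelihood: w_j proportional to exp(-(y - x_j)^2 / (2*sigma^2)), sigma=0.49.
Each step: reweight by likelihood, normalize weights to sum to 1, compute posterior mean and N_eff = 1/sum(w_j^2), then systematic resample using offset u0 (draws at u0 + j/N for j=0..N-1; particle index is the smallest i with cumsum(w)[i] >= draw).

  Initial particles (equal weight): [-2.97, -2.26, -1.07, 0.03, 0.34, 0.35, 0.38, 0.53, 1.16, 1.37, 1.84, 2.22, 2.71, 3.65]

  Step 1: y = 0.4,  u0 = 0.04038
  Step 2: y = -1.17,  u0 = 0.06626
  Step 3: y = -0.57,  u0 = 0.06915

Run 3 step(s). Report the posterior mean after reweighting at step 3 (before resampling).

step 1: w=[0.0000, 0.0000, 0.0021, 0.1454, 0.1920, 0.1924, 0.1932, 0.1867, 0.0581, 0.0273, 0.0026, 0.0002, 0.0000, 0.0000]  mean=0.4170  Neff=5.8362  idx=[3, 3, 4, 4, 4, 5, 5, 6, 6, 6, 7, 7, 7, 8]
step 2: w=[0.2942, 0.2942, 0.0512, 0.0512, 0.0512, 0.0480, 0.0480, 0.0396, 0.0396, 0.0396, 0.0144, 0.0144, 0.0144, 0.0001]  mean=0.1716  Neff=5.2381  idx=[0, 0, 0, 0, 1, 1, 1, 1, 2, 4, 5, 7, 9, 12]
step 3: w=[0.1007, 0.1007, 0.1007, 0.1007, 0.1007, 0.1007, 0.1007, 0.1007, 0.0380, 0.0380, 0.0366, 0.0325, 0.0325, 0.0171]  mean=0.0966  Neff=11.4034  idx=[0, 1, 2, 2, 3, 4, 4, 5, 6, 7, 7, 9, 11, 13]

post_mean = 0.0966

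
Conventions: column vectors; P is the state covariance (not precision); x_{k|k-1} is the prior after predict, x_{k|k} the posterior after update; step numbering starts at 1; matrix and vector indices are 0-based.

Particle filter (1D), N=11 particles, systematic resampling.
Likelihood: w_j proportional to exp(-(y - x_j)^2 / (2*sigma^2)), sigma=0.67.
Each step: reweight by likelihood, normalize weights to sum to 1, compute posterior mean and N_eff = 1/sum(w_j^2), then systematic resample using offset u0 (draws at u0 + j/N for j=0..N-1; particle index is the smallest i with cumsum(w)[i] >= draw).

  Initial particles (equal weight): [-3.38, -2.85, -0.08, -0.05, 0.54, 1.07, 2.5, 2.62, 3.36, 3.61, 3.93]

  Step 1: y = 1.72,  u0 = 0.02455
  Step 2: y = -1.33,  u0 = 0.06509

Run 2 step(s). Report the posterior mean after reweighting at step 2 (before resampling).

step 1: w=[0.0000, 0.0000, 0.0144, 0.0162, 0.1127, 0.3321, 0.2700, 0.2157, 0.0266, 0.0099, 0.0023]  mean=1.7887  Neff=4.1033  idx=[3, 4, 5, 5, 5, 6, 6, 6, 7, 7, 7]
step 2: w=[0.8646, 0.1091, 0.0088, 0.0088, 0.0088, 0.0000, 0.0000, 0.0000, 0.0000, 0.0000, 0.0000]  mean=0.0438  Neff=1.3164  idx=[0, 0, 0, 0, 0, 0, 0, 0, 0, 1, 2]

post_mean = 0.0438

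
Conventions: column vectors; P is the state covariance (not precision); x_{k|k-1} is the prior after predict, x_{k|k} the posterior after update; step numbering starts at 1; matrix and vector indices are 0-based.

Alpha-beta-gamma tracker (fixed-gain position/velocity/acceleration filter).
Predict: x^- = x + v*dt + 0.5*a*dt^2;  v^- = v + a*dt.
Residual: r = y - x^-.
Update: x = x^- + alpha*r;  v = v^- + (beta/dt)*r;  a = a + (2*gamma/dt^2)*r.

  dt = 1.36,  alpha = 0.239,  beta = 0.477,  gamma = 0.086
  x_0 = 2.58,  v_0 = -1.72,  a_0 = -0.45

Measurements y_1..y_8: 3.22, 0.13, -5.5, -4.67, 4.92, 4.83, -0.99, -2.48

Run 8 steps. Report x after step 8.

x_post = 9.9828

step 1: x_pred=-0.1754  r=3.3954  x^+=0.6361  v^+=-1.1411  a^+=-0.1343
step 2: x_pred=-1.0400  r=1.1700  x^+=-0.7603  v^+=-0.9134  a^+=-0.0255
step 3: x_pred=-2.0261  r=-3.4739  x^+=-2.8563  v^+=-2.1664  a^+=-0.3485
step 4: x_pred=-6.1250  r=1.4550  x^+=-5.7772  v^+=-2.1301  a^+=-0.2132
step 5: x_pred=-8.8713  r=13.7913  x^+=-5.5752  v^+=2.4171  a^+=1.0693
step 6: x_pred=-1.2991  r=6.1291  x^+=0.1657  v^+=6.0210  a^+=1.6393
step 7: x_pred=9.8703  r=-10.8603  x^+=7.2747  v^+=4.4413  a^+=0.6293
step 8: x_pred=13.8968  r=-16.3768  x^+=9.9828  v^+=-0.4468  a^+=-0.8936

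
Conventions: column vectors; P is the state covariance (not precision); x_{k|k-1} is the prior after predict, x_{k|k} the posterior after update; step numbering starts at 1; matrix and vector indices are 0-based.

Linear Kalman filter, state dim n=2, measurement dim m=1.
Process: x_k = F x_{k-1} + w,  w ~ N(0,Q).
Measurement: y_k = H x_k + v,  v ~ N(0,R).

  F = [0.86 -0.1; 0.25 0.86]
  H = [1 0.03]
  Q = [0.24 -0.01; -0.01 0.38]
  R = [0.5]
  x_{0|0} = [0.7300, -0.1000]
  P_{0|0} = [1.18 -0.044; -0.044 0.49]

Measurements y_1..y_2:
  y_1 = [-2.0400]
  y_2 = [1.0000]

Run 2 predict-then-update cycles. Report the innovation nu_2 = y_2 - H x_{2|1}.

innov = [2.0368]

step 1: x^-=[0.6378, 0.0965]  P^-=[1.1252 0.1701; 0.1701 0.7972]  S=[1.6361]  K=[0.6908; 0.1186]  nu=[-2.6807]  x^+=[-1.2141, -0.2214]  P^+=[0.3443 0.0361; 0.0361 0.7742]
step 2: x^-=[-1.0220, -0.4940]  P^-=[0.4962 0.0232; 0.0232 0.9896]  S=[0.9985]  K=[0.4977; 0.0530]  nu=[2.0368]  x^+=[-0.0084, -0.3860]  P^+=[0.2489 -0.0031; -0.0031 0.9868]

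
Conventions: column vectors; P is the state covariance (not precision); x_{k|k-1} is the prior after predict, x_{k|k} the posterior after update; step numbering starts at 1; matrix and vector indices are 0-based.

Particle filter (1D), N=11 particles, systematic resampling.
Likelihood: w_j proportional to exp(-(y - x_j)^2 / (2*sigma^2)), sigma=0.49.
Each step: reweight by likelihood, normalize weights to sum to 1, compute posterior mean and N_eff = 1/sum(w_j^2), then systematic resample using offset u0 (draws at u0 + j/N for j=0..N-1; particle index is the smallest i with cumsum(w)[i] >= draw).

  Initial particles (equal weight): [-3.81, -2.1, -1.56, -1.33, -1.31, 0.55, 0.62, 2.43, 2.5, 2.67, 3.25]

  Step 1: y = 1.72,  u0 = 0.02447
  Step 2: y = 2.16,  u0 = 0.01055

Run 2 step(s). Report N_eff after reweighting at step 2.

step 1: w=[0.0000, 0.0000, 0.0000, 0.0000, 0.0000, 0.0621, 0.0865, 0.3762, 0.3028, 0.1641, 0.0082]  mean=2.2239  Neff=3.6821  idx=[5, 6, 7, 7, 7, 7, 8, 8, 8, 9, 9]
step 2: w=[0.0006, 0.0010, 0.1233, 0.1233, 0.1233, 0.1233, 0.1128, 0.1128, 0.1128, 0.0835, 0.0835]  mean=2.4907  Neff=8.8600  idx=[2, 2, 3, 4, 5, 5, 6, 7, 8, 8, 10]

N_eff = 8.8600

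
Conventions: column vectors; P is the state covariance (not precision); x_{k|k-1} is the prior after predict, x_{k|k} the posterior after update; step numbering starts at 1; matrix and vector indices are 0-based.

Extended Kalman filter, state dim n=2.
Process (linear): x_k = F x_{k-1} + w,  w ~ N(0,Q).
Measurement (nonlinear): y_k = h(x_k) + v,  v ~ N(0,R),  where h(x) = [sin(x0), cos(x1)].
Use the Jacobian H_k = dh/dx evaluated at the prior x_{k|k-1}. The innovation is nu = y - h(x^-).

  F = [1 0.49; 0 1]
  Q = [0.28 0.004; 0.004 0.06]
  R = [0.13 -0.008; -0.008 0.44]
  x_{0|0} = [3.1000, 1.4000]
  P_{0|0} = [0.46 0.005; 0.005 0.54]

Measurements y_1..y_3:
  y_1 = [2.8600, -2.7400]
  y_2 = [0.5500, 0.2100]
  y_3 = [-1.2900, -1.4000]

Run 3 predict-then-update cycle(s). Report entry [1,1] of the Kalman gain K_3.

K[1,1] = -0.3361

step 1: x^-=[3.7860, 1.4000]  P^-=[0.8746 0.2736; 0.2736 0.6000]  H_jac=[-0.7995 0.0000; 0.0000 -0.9854]  S=[0.6890 0.2075; 0.2075 1.0227]  K=[-0.9963 -0.0614; -0.1526 -0.5472]  nu=[3.4607, -2.9100]  x^+=[0.5168, 2.4640]  P^+=[0.1614 0.0193; 0.0193 0.2431]
step 2: x^-=[1.7242, 2.4640]  P^-=[0.5187 0.1425; 0.1425 0.3031]  H_jac=[-0.1528 0.0000; 0.0000 -0.6269]  S=[0.1421 0.0056; 0.0056 0.5591]  K=[-0.5516 -0.1542; -0.1397 -0.3384]  nu=[-0.4383, 0.9891]  x^+=[1.8135, 2.1906]  P^+=[0.4612 0.1012; 0.1012 0.2357]
step 3: x^-=[2.8869, 2.1906]  P^-=[0.8970 0.2207; 0.2207 0.2957]  H_jac=[-0.9677 0.0000; 0.0000 -0.8140]  S=[0.9700 0.1658; 0.1658 0.6360]  K=[-0.8861 -0.0514; -0.1627 -0.3361]  nu=[-1.5420, -0.8192]  x^+=[4.2953, 2.7168]  P^+=[0.1186 0.0191; 0.0191 0.1801]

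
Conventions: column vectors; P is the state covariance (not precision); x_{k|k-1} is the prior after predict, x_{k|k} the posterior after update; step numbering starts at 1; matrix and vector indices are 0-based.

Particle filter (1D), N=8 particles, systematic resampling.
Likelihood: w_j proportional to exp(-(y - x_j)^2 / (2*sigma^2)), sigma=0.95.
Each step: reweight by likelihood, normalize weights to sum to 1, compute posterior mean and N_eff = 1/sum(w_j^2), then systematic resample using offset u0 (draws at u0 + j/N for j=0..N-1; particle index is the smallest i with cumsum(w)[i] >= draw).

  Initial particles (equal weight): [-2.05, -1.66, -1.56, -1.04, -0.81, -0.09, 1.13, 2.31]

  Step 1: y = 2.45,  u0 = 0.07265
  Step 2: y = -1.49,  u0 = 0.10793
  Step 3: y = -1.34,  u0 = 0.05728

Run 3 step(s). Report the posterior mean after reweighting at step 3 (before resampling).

step 1: w=[0.0000, 0.0001, 0.0001, 0.0008, 0.0020, 0.0200, 0.2716, 0.7054]  mean=1.9319  Neff=1.7489  idx=[6, 6, 7, 7, 7, 7, 7, 7]
step 2: w=[0.4784, 0.4784, 0.0072, 0.0072, 0.0072, 0.0072, 0.0072, 0.0072]  mean=1.1809  Neff=2.1831  idx=[0, 0, 0, 1, 1, 1, 1, 5]
step 3: w=[0.1425, 0.1425, 0.1425, 0.1425, 0.1425, 0.1425, 0.1425, 0.0026]  mean=1.1331  Neff=7.0363  idx=[0, 1, 2, 3, 3, 4, 5, 6]

post_mean = 1.1331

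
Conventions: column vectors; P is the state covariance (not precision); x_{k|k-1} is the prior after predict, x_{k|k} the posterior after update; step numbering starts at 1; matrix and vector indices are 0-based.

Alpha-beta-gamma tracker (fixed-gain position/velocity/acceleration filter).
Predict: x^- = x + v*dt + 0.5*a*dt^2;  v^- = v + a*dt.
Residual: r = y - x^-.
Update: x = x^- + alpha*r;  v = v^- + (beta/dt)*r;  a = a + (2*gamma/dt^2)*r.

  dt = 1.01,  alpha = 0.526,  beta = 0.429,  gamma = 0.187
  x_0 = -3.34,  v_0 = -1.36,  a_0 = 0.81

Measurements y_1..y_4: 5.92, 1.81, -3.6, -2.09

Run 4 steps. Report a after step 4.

a_post = -5.4369

step 1: x_pred=-4.3005  r=10.2205  x^+=1.0755  v^+=3.7993  a^+=4.5571
step 2: x_pred=7.2371  r=-5.4271  x^+=4.3825  v^+=6.0968  a^+=2.5674
step 3: x_pred=11.8497  r=-15.4497  x^+=3.7232  v^+=2.1275  a^+=-3.0970
step 4: x_pred=4.2924  r=-6.3824  x^+=0.9352  v^+=-3.7113  a^+=-5.4369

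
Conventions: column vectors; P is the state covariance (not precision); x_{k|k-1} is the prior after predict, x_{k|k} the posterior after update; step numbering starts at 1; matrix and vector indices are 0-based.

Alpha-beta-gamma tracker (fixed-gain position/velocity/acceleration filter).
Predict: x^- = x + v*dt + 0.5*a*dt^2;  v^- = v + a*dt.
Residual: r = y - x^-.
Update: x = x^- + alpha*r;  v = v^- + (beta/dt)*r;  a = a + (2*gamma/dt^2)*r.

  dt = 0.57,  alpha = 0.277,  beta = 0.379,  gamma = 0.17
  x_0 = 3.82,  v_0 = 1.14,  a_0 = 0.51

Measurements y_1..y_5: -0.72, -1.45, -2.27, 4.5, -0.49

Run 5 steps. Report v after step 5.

v_post = 6.8197

step 1: x_pred=4.5526  r=-5.2726  x^+=3.0921  v^+=-2.0751  a^+=-5.0077
step 2: x_pred=1.0958  r=-2.5458  x^+=0.3906  v^+=-6.6223  a^+=-7.6718
step 3: x_pred=-4.6304  r=2.3604  x^+=-3.9765  v^+=-9.4258  a^+=-5.2017
step 4: x_pred=-10.1943  r=14.6943  x^+=-6.1239  v^+=-2.6204  a^+=10.1754
step 5: x_pred=-5.9645  r=5.4745  x^+=-4.4481  v^+=6.8197  a^+=15.9044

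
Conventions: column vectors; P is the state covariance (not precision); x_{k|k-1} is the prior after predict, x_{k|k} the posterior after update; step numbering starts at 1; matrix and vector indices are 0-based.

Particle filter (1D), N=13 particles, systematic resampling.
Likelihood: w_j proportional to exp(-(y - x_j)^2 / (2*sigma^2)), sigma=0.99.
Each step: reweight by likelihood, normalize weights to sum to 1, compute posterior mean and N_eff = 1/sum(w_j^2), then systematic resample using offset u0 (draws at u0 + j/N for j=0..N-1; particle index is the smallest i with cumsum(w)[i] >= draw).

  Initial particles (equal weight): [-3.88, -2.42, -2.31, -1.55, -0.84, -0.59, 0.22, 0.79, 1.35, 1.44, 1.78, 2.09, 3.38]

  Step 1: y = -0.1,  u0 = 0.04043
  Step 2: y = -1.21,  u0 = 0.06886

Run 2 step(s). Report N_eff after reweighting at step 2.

N_eff = 8.4608

step 1: w=[0.0001, 0.0138, 0.0178, 0.0737, 0.1629, 0.1906, 0.2045, 0.1438, 0.0737, 0.0643, 0.0355, 0.0187, 0.0004]  mean=0.0155  Neff=7.0171  idx=[3, 4, 4, 5, 5, 5, 6, 6, 6, 7, 8, 9, 10]
step 2: w=[0.1443, 0.1427, 0.1427, 0.1258, 0.1258, 0.1258, 0.0539, 0.0539, 0.0539, 0.0199, 0.0054, 0.0043, 0.0016]  mean=-0.6185  Neff=8.4608  idx=[0, 1, 1, 2, 2, 3, 3, 4, 5, 5, 6, 8, 10]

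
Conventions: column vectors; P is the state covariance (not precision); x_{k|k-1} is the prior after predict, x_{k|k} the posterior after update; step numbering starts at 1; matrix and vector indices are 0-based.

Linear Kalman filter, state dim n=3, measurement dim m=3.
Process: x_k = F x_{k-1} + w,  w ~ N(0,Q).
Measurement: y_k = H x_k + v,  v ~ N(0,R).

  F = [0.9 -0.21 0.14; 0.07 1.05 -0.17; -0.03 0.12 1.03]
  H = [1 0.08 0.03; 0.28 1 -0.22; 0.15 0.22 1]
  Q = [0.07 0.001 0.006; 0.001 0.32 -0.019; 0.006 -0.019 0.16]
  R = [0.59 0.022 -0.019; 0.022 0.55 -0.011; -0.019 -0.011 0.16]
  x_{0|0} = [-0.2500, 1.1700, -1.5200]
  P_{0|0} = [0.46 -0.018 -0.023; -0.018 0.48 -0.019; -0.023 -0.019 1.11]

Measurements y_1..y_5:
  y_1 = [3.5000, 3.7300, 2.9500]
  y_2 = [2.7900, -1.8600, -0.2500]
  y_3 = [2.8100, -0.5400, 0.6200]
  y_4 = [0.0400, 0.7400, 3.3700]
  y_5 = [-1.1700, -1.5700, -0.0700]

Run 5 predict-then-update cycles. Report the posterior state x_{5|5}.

x_post = [0.6939, -0.8317, 0.7973]

step 1: x^-=[-0.6835, 1.4694, -1.4177]  P^-=[0.4876 -0.1192 0.1221; -0.1192 0.8882 -0.1754; 0.1221 -0.1754 1.3418]  S=[1.0720 0.0709 0.1898; 0.0709 1.5368 -0.2523; 0.1898 -0.2523 1.5073]  K=[0.4411 -0.0177 0.0536; -0.1105 0.6056 0.1167; -0.0032 -0.1438 0.8531]  nu=[4.1085, 2.1401, 4.1470]  x^+=[1.3131, 2.7954, 1.7990]  P^+=[0.2659 -0.0799 -0.0219; -0.0799 0.3410 -0.0489; -0.0219 -0.0489 0.1522]
step 2: x^-=[0.8467, 2.7212, 2.1490]  P^-=[0.3310 -0.1412 -0.0074; -0.1412 0.7079 -0.0550; -0.0074 -0.0550 0.3164]  S=[0.9025 0.0257 0.0076; 0.0257 1.2452 0.0050; 0.0076 0.0050 0.4824]  K=[0.3551 -0.0451 0.0180; -0.1125 0.5481 0.1610; -0.0049 -0.1042 0.6297]  nu=[1.6612, -4.3455, -3.1247]  x^+=[1.5762, -0.3509, 0.6258]  P^+=[0.2152 -0.0813 -0.0178; -0.0813 0.3124 -0.0346; -0.0178 -0.0346 0.1123]
step 3: x^-=[1.5799, -0.3645, 0.5551]  P^-=[0.2886 -0.1365 -0.0103; -0.1365 0.6695 -0.0360; -0.0103 -0.0360 0.2769]  S=[0.8605 0.0168 -0.0007; 0.0168 1.1963 0.0218; -0.0007 0.0218 0.4479]  K=[0.3233 -0.0493 0.0096; -0.1078 0.5327 0.1767; -0.0033 -0.0944 0.6018]  nu=[1.2426, -0.4958, -0.0919]  x^+=[2.0052, -0.7788, 0.5425]  P^+=[0.1963 -0.0786 -0.0162; -0.0786 0.3039 -0.0306; -0.0162 -0.0306 0.1065]
step 4: x^-=[2.0442, -0.7696, 0.4052]  P^-=[0.2719 -0.1326 -0.0094; -0.1326 0.6589 -0.0317; -0.0094 -0.0317 0.2716]  S=[0.8444 0.0151 -0.0014; 0.0151 1.1842 0.0251; -0.0014 0.0251 0.4441]  K=[0.3100 -0.0501 0.0088; -0.1049 0.5285 0.1801; -0.0018 -0.0921 0.5979]  nu=[-1.9548, 1.0263, 2.8275]  x^+=[1.4116, 0.4870, 2.0048]  P^+=[0.1882 -0.0769 -0.0153; -0.0769 0.3013 -0.0298; -0.0153 -0.0298 0.1055]
step 5: x^-=[1.4488, 0.2693, 2.0811]  P^-=[0.2648 -0.1309 -0.0084; -0.1309 0.6559 -0.0309; -0.0084 -0.0309 0.2706]  S=[0.8377 0.0144 -0.0011; 0.0144 1.1811 0.0257; -0.0011 0.0257 0.4436]  K=[0.3042 -0.0504 0.0094; -0.1036 0.5274 0.1806; -0.0009 -0.0915 0.5972]  nu=[-2.7028, -1.7871, -2.4276]  x^+=[0.6939, -0.8317, 0.7973]  P^+=[0.1847 -0.0761 -0.0147; -0.0761 0.3006 -0.0297; -0.0147 -0.0297 0.1053]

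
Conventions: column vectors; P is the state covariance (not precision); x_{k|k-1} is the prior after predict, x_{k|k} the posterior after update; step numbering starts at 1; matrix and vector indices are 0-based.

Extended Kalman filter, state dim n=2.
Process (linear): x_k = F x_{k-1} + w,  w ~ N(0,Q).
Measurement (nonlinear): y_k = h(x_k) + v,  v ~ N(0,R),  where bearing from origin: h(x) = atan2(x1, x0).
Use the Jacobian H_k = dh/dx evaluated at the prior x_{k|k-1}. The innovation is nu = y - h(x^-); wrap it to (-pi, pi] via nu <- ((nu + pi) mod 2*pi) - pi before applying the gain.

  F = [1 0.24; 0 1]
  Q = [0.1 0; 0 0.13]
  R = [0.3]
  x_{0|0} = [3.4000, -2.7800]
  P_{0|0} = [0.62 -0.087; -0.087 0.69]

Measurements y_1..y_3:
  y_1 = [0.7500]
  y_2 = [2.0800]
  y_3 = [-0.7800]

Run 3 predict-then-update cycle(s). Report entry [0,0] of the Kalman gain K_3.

K[0,0] = 0.2472

step 1: x^-=[2.7328, -2.7800]  P^-=[0.7180 0.0786; 0.0786 0.8200]  H_jac=[0.1829 0.1798]  S=[0.3557]  K=[0.4090; 0.4550]  nu=[1.5440]  x^+=[3.3642, -2.0776]  P^+=[0.6585 0.0124; 0.0124 0.7464]
step 2: x^-=[2.8656, -2.0776]  P^-=[0.8074 0.1915; 0.1915 0.8764]  H_jac=[0.1658 0.2287]  S=[0.3826]  K=[0.4645; 0.6070]  nu=[2.7073]  x^+=[4.1232, -0.4343]  P^+=[0.7249 0.0837; 0.0837 0.7354]
step 3: x^-=[4.0189, -0.4343]  P^-=[0.9074 0.2602; 0.2602 0.8654]  H_jac=[0.0266 0.2460]  S=[0.3564]  K=[0.2472; 0.6166]  nu=[-0.6724]  x^+=[3.8527, -0.8489]  P^+=[0.8856 0.2058; 0.2058 0.7299]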